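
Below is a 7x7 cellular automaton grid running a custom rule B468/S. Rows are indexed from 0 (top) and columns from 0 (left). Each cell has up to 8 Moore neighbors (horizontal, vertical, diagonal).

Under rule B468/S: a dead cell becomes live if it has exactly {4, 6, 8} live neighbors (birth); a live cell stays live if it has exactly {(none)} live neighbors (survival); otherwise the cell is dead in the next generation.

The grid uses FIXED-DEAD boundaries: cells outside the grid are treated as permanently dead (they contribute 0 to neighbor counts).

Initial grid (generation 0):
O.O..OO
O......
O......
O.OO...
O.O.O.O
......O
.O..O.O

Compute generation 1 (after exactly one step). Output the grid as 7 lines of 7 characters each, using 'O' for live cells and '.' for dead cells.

Answer: .......
.O.....
.O.....
.......
.O.O...
.......
.......

Derivation:
Simulating step by step:
Generation 0 (given above): 17 live cells
Generation 1: 4 live cells
(generation 1 grid is the final answer)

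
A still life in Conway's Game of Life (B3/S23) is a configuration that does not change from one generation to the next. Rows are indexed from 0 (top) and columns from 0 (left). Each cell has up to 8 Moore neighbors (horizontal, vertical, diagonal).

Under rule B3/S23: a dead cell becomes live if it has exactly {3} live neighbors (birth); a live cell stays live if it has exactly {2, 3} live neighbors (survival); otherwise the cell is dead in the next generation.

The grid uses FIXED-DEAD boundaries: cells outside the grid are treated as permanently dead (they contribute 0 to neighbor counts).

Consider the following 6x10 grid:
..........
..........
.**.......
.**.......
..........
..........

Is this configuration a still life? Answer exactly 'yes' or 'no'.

Answer: yes

Derivation:
Compute generation 1 and compare to generation 0 (given above):
Generation 1:
..........
..........
.**.......
.**.......
..........
..........
The grids are IDENTICAL -> still life.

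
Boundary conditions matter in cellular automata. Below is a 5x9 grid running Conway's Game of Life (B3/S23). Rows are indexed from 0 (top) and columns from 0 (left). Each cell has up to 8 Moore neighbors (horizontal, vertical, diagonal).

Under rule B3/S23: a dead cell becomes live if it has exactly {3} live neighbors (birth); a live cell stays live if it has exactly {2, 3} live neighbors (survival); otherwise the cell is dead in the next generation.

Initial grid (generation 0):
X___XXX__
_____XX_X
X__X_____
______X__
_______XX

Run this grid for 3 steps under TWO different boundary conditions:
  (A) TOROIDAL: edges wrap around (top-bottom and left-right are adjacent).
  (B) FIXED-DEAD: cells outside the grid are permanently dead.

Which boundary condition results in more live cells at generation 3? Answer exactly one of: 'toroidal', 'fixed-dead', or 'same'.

Under TOROIDAL boundary, generation 3:
XX_______
XX______X
_________
________X
________X
Population = 7

Under FIXED-DEAD boundary, generation 3:
______XX_
_____X__X
________X
_______XX
_________
Population = 7

Comparison: toroidal=7, fixed-dead=7 -> same

Answer: same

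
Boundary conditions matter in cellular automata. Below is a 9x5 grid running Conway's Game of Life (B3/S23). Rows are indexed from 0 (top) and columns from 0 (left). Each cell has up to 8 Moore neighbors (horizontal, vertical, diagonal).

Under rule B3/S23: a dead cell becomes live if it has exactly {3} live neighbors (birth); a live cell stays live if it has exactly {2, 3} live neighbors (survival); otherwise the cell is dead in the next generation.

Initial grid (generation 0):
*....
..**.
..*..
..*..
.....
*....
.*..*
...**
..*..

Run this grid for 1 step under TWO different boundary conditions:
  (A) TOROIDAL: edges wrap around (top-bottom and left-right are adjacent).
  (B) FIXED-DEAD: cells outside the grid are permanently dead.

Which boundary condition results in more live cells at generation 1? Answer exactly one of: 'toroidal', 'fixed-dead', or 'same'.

Answer: toroidal

Derivation:
Under TOROIDAL boundary, generation 1:
.***.
.***.
.**..
.....
.....
*....
...**
*.***
...**
Population = 17

Under FIXED-DEAD boundary, generation 1:
.....
.***.
.**..
.....
.....
.....
...**
..***
...*.
Population = 11

Comparison: toroidal=17, fixed-dead=11 -> toroidal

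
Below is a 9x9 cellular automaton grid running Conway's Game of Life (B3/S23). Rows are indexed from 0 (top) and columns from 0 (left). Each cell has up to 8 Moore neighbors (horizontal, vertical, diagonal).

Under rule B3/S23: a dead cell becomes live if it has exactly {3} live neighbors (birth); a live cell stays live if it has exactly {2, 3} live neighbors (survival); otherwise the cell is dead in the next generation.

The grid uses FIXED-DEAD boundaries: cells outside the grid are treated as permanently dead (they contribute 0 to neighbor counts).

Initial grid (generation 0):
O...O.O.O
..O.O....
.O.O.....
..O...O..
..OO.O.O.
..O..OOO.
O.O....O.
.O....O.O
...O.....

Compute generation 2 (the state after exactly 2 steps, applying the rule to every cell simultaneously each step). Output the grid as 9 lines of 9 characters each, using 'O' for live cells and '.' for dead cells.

Answer: ..OO.O...
.O...O...
OO.O.....
OO....O..
.O.....OO
.......OO
..O.OO..O
.OO......
.........

Derivation:
Simulating step by step:
Generation 0 (given above): 25 live cells
Generation 1: 28 live cells
...O.O...
.OO.OO...
.O.O.....
.O..O.O..
.OOOOO.O.
..O.OO.OO
..O..O..O
.OO....O.
.........
Generation 2: 22 live cells
(generation 2 grid is the final answer)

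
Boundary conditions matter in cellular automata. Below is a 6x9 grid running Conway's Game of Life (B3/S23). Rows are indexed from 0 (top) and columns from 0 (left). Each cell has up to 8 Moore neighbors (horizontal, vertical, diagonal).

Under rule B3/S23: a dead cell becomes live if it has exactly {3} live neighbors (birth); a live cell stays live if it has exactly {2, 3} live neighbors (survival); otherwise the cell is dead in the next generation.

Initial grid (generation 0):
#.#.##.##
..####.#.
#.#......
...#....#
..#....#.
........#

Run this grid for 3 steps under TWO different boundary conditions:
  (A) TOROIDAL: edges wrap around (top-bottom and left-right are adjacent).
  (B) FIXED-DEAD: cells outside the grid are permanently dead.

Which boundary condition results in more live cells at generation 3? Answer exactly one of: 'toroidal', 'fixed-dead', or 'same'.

Answer: toroidal

Derivation:
Under TOROIDAL boundary, generation 3:
...###.#.
...#...#.
#.#....##
..#......
#.#....##
...#.##.#
Population = 19

Under FIXED-DEAD boundary, generation 3:
..#....##
..#....##
..#......
..#......
..#......
.........
Population = 9

Comparison: toroidal=19, fixed-dead=9 -> toroidal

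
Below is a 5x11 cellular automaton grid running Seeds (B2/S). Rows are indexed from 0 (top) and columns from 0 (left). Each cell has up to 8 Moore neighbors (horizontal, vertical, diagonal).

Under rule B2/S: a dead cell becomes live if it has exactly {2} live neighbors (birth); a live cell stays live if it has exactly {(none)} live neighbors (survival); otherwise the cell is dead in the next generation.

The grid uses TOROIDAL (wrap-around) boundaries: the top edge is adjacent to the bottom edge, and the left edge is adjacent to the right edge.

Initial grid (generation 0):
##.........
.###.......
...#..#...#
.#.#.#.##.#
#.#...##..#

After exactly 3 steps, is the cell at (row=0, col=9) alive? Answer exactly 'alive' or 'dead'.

Simulating step by step:
Generation 0 (given above): 19 live cells
Generation 1: 9 live cells
......##...
....#.....#
.....#..#..
...........
...###.....
Generation 2: 7 live cells
...........
........##.
....#....#.
...#..#....
.......#...
Generation 3: 12 live cells
.......#.#.
..........#
...#.#.#..#
....##.##..
......#....

Cell (0,9) at generation 3: 1 -> alive

Answer: alive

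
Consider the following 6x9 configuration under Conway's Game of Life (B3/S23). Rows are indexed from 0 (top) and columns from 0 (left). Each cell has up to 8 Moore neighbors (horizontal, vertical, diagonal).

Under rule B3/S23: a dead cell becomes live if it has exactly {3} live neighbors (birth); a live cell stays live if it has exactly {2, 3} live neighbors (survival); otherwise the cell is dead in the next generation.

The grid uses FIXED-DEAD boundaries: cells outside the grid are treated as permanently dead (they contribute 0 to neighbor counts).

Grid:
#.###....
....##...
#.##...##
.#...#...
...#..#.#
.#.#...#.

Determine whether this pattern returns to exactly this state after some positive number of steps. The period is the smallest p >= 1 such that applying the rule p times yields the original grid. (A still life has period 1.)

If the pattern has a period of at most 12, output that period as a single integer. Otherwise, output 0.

Simulating and comparing each generation to the original:
Gen 0 (original, given above): 19 live cells
Gen 1: 19 live cells, differs from original
Gen 2: 13 live cells, differs from original
Gen 3: 13 live cells, differs from original
Gen 4: 10 live cells, differs from original
Gen 5: 8 live cells, differs from original
Gen 6: 8 live cells, differs from original
Gen 7: 7 live cells, differs from original
Gen 8: 6 live cells, differs from original
Gen 9: 5 live cells, differs from original
Gen 10: 6 live cells, differs from original
Gen 11: 5 live cells, differs from original
Gen 12: 3 live cells, differs from original
No period found within 12 steps.

Answer: 0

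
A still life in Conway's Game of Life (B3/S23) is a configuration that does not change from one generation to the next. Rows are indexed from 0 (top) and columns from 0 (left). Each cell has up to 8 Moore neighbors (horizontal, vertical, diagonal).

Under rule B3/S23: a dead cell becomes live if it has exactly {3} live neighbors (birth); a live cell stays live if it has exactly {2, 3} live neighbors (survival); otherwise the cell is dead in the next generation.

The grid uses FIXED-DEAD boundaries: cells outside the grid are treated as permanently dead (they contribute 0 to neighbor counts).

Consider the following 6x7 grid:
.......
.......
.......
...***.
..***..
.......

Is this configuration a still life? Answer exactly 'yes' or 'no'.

Compute generation 1 and compare to generation 0 (given above):
Generation 1:
.......
.......
....*..
..*..*.
..*..*.
...*...
Cell (2,4) differs: gen0=0 vs gen1=1 -> NOT a still life.

Answer: no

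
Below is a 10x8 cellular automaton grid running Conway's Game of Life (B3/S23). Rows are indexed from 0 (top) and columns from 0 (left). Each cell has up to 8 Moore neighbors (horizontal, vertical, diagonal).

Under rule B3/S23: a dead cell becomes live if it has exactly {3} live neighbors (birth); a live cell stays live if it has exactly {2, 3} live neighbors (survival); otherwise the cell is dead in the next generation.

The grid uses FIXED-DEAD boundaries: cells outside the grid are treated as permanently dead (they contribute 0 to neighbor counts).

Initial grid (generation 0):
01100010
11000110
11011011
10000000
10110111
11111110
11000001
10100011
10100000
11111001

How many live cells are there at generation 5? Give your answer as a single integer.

Answer: 19

Derivation:
Simulating step by step:
Generation 0 (given above): 42 live cells
Generation 1: 26 live cells
11100110
00011000
00101011
10000000
10000001
00000000
00001001
10100011
10000011
10110000
Generation 2: 22 live cells
01111100
00001001
00001100
01000011
00000000
00000000
00000011
01000100
10110011
01000000
Generation 3: 20 live cells
00111100
00100010
00001101
00000110
00000000
00000000
00000010
01100100
10100010
01100000
Generation 4: 19 live cells
00111100
00100010
00001001
00001110
00000000
00000000
00000000
01100110
10010000
01100000
Generation 5: 19 live cells
00111100
00100010
00011001
00001110
00000100
00000000
00000000
01100000
10010000
01100000
Population at generation 5: 19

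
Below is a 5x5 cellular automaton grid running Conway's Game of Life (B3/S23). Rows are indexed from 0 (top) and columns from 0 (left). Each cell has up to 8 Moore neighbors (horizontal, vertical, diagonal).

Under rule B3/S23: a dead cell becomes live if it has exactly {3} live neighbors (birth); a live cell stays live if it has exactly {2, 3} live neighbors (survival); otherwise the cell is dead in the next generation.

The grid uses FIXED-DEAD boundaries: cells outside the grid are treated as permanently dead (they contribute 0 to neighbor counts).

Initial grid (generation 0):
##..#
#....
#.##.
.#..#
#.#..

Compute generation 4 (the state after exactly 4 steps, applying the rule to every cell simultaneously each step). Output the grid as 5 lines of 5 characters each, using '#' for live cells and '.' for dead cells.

Simulating step by step:
Generation 0 (given above): 11 live cells
Generation 1: 10 live cells
##...
#.##.
#.##.
#....
.#...
Generation 2: 10 live cells
###..
#..#.
#.##.
#.#..
.....
Generation 3: 10 live cells
###..
#..#.
#.##.
..##.
.....
Generation 4: 9 live cells
(generation 4 grid is the final answer)

Answer: ###..
#..#.
....#
.###.
.....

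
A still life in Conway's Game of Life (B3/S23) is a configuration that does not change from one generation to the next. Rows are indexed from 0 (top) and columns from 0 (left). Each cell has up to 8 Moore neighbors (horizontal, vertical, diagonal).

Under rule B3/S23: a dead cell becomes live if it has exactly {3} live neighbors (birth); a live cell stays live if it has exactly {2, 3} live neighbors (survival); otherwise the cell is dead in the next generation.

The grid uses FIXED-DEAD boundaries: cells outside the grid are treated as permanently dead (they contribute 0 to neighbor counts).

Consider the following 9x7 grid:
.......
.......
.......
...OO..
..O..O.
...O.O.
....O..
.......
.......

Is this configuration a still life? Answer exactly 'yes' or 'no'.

Answer: yes

Derivation:
Compute generation 1 and compare to generation 0 (given above):
Generation 1:
.......
.......
.......
...OO..
..O..O.
...O.O.
....O..
.......
.......
The grids are IDENTICAL -> still life.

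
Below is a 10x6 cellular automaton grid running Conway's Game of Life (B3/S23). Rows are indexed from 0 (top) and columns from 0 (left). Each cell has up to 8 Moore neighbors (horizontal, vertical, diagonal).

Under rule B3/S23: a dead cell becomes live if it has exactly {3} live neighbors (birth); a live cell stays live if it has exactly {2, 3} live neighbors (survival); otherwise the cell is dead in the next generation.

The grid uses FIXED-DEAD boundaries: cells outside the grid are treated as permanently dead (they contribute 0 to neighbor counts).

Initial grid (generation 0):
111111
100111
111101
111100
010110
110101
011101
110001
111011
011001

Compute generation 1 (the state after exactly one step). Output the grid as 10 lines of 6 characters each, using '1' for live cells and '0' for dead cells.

Answer: 111001
000000
000001
000000
000000
100001
000101
000001
000111
101111

Derivation:
Simulating step by step:
Generation 0 (given above): 41 live cells
Generation 1: 18 live cells
(generation 1 grid is the final answer)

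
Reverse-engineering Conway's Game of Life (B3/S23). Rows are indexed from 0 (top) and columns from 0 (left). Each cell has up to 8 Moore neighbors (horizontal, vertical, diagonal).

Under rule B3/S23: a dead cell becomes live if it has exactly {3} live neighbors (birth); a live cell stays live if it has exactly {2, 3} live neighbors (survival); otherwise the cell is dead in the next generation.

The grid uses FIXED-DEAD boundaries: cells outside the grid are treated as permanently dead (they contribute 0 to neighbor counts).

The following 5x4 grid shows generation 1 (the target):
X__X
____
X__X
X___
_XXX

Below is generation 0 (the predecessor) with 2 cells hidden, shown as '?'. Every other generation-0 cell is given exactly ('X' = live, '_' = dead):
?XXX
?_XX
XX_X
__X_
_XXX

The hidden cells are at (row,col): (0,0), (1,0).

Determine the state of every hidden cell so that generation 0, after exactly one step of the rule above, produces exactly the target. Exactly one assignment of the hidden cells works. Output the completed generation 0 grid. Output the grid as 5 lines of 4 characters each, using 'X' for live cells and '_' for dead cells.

Hidden generation-0 cells (in order): (0,0), (1,0).
A hidden cell only influences target cells in its own 3x3 neighborhood. Try each of the 2^2 = 4 assignments, step the completed generation 0 forward once under B3/S23, and compare with the target:
  (0,0)=_ (1,0)=_ -> step gives (0,0)='_' but target has 'X' -> reject
  (0,0)=_ (1,0)=X -> step gives (0,0)='_' but target has 'X' -> reject
  (0,0)=X (1,0)=_ -> step gives (0,0)='_' but target has 'X' -> reject
  (0,0)=X (1,0)=X -> step reproduces the target at every cell -> ACCEPT
Unique solution: (0,0)=live, (1,0)=live.
Check: live-neighbor counts of every cell in the completed generation 0:
2443
4764
2453
3554
1232
Applying B3/S23 to generation 0 with these counts gives:
X__X
____
X__X
X___
_XXX
which matches the target exactly.

Answer: XXXX
X_XX
XX_X
__X_
_XXX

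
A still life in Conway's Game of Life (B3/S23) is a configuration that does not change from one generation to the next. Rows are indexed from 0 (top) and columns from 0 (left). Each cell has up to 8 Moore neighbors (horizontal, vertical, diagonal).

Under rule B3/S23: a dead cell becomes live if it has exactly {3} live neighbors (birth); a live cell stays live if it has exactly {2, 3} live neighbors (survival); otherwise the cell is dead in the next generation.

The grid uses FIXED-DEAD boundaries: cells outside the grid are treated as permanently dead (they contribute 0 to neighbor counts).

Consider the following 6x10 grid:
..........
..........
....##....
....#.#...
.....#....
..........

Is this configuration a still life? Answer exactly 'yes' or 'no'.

Compute generation 1 and compare to generation 0 (given above):
Generation 1:
..........
..........
....##....
....#.#...
.....#....
..........
The grids are IDENTICAL -> still life.

Answer: yes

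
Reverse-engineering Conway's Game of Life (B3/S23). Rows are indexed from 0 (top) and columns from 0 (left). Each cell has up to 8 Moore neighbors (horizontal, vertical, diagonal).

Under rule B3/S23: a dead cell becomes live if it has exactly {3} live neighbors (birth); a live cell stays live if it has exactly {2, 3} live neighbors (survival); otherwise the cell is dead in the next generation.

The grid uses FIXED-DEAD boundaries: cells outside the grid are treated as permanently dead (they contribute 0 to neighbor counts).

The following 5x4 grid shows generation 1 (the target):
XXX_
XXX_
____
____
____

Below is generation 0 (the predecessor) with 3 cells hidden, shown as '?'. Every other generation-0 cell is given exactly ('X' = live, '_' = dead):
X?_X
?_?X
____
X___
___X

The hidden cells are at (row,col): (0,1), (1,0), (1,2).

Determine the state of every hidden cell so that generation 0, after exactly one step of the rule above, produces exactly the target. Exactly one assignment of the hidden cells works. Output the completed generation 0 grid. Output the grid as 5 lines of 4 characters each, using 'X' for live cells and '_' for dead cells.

Answer: XX_X
X__X
____
X___
___X

Derivation:
Hidden generation-0 cells (in order): (0,1), (1,0), (1,2).
A hidden cell only influences target cells in its own 3x3 neighborhood. Try each of the 2^3 = 8 assignments, step the completed generation 0 forward once under B3/S23, and compare with the target:
  (0,1)=_ (1,0)=_ (1,2)=_ -> step gives (0,0)='_' but target has 'X' -> reject
  (0,1)=_ (1,0)=_ (1,2)=X -> step gives (0,0)='_' but target has 'X' -> reject
  (0,1)=_ (1,0)=X (1,2)=_ -> step gives (0,0)='_' but target has 'X' -> reject
  (0,1)=_ (1,0)=X (1,2)=X -> step gives (0,0)='_' but target has 'X' -> reject
  (0,1)=X (1,0)=_ (1,2)=_ -> step gives (0,0)='_' but target has 'X' -> reject
  (0,1)=X (1,0)=_ (1,2)=X -> step gives (0,0)='_' but target has 'X' -> reject
  (0,1)=X (1,0)=X (1,2)=_ -> step reproduces the target at every cell -> ACCEPT
  (0,1)=X (1,0)=X (1,2)=X -> step gives (0,2)='_' but target has 'X' -> reject
Unique solution: (0,1)=live, (1,0)=live, (1,2)=dead.
Check: live-neighbor counts of every cell in the completed generation 0:
2231
2331
2211
0111
1110
Applying B3/S23 to generation 0 with these counts gives:
XXX_
XXX_
____
____
____
which matches the target exactly.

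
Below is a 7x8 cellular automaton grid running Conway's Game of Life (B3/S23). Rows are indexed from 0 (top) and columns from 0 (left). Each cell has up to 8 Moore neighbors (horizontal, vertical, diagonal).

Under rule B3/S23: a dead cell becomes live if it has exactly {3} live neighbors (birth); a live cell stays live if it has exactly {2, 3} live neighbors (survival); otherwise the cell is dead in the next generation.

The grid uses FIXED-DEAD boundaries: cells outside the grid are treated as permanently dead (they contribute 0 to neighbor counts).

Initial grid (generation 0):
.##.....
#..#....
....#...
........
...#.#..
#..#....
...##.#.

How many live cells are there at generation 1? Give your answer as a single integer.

Simulating step by step:
Generation 0 (given above): 12 live cells
Generation 1: 12 live cells
.##.....
.###....
........
....#...
....#...
..##.#..
...##...
Population at generation 1: 12

Answer: 12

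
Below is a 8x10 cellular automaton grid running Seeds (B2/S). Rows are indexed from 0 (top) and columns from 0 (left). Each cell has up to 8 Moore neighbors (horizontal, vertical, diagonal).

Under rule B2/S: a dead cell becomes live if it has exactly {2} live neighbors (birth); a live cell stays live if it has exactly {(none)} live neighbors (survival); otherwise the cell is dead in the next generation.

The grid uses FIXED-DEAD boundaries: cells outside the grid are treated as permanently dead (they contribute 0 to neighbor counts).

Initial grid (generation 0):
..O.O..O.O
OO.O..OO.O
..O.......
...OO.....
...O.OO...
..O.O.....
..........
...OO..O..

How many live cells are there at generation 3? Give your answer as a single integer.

Simulating step by step:
Generation 0 (given above): 21 live cells
Generation 1: 13 live cells
O....O....
....OO....
O....OOOO.
......O...
..........
......O...
..O..O....
..........
Generation 2: 10 live cells
......O...
OO......O.
..........
........O.
.....OOO..
.....O....
......O...
..........
Generation 3: 14 live cells
OO.....O..
.......O..
OO.....OOO
.....O....
....O...O.
....O.....
.....O....
..........
Population at generation 3: 14

Answer: 14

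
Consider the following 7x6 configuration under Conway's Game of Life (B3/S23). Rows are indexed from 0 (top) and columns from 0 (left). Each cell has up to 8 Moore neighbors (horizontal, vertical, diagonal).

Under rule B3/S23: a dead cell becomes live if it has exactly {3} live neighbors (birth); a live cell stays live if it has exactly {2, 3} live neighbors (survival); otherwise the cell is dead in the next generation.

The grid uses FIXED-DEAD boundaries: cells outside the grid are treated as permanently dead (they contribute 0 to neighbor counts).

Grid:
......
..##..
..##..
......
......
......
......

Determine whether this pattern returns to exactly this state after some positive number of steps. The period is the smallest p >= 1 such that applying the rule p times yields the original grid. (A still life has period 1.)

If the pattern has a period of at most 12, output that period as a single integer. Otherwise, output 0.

Answer: 1

Derivation:
Simulating and comparing each generation to the original:
Gen 0 (original, given above): 4 live cells
Gen 1: 4 live cells, MATCHES original -> period = 1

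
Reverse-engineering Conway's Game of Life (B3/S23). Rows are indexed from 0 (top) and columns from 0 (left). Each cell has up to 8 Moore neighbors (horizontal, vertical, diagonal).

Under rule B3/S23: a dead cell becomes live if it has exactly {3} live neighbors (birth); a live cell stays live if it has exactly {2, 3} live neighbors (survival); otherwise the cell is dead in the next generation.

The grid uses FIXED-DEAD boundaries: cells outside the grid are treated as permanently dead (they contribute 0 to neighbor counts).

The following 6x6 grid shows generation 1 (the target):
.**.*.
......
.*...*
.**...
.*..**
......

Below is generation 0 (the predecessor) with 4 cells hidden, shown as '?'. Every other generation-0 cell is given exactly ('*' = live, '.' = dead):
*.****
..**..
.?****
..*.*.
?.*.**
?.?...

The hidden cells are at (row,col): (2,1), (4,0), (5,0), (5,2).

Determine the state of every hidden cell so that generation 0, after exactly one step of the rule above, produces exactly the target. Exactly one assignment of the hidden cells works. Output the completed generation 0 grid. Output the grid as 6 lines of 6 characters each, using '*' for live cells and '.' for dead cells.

Answer: *.****
..**..
..****
..*.*.
..*.**
*.....

Derivation:
Hidden generation-0 cells (in order): (2,1), (4,0), (5,0), (5,2).
A hidden cell only influences target cells in its own 3x3 neighborhood. Try each of the 2^4 = 16 assignments, step the completed generation 0 forward once under B3/S23, and compare with the target:
  (2,1)=. (4,0)=. (5,0)=. (5,2)=. -> step gives (4,1)='.' but target has '*' -> reject
  (2,1)=. (4,0)=. (5,0)=. (5,2)=* -> step gives (4,2)='*' but target has '.' -> reject
  (2,1)=. (4,0)=. (5,0)=* (5,2)=. -> step reproduces the target at every cell -> ACCEPT
  (2,1)=. (4,0)=. (5,0)=* (5,2)=* -> step gives (4,1)='.' but target has '*' -> reject
  (2,1)=. (4,0)=* (5,0)=. (5,2)=. -> step gives (3,1)='.' but target has '*' -> reject
  (2,1)=. (4,0)=* (5,0)=. (5,2)=* -> step gives (3,1)='.' but target has '*' -> reject
  (2,1)=. (4,0)=* (5,0)=* (5,2)=. -> step gives (3,1)='.' but target has '*' -> reject
  (2,1)=. (4,0)=* (5,0)=* (5,2)=* -> step gives (3,1)='.' but target has '*' -> reject
  (2,1)=* (4,0)=. (5,0)=. (5,2)=. -> step gives (3,1)='.' but target has '*' -> reject
  (2,1)=* (4,0)=. (5,0)=. (5,2)=* -> step gives (3,1)='.' but target has '*' -> reject
  (2,1)=* (4,0)=. (5,0)=* (5,2)=. -> step gives (3,1)='.' but target has '*' -> reject
  (2,1)=* (4,0)=. (5,0)=* (5,2)=* -> step gives (3,1)='.' but target has '*' -> reject
  (2,1)=* (4,0)=* (5,0)=. (5,2)=. -> step gives (3,1)='.' but target has '*' -> reject
  (2,1)=* (4,0)=* (5,0)=. (5,2)=* -> step gives (3,1)='.' but target has '*' -> reject
  (2,1)=* (4,0)=* (5,0)=* (5,2)=. -> step gives (3,1)='.' but target has '*' -> reject
  (2,1)=* (4,0)=* (5,0)=* (5,2)=* -> step gives (3,1)='.' but target has '*' -> reject
Unique solution: (2,1)=dead, (4,0)=dead, (5,0)=live, (5,2)=dead.
Check: live-neighbor counts of every cell in the completed generation 0:
033431
145774
034642
033755
131422
021222
Applying B3/S23 to generation 0 with these counts gives:
.**.*.
......
.*...*
.**...
.*..**
......
which matches the target exactly.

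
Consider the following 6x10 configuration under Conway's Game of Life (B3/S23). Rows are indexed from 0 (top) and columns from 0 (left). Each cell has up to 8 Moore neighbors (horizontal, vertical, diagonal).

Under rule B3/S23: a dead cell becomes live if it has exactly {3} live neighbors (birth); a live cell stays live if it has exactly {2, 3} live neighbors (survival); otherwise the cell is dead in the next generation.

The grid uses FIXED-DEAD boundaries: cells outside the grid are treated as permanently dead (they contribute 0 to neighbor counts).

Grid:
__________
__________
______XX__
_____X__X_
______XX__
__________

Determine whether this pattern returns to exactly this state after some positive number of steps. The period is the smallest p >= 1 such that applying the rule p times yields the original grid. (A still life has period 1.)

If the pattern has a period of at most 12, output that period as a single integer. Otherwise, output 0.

Simulating and comparing each generation to the original:
Gen 0 (original, given above): 6 live cells
Gen 1: 6 live cells, MATCHES original -> period = 1

Answer: 1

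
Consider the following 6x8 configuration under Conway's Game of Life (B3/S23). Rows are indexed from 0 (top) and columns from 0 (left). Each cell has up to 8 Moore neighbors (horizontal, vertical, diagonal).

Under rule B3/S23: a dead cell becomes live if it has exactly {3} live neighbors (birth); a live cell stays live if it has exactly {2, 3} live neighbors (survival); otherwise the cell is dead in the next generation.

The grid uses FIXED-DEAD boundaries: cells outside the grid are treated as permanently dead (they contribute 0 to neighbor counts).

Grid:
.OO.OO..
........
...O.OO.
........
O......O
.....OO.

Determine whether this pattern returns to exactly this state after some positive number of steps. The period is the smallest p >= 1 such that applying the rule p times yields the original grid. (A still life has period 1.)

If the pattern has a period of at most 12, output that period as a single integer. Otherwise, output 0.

Simulating and comparing each generation to the original:
Gen 0 (original, given above): 11 live cells
Gen 1: 6 live cells, differs from original
Gen 2: 3 live cells, differs from original
Gen 3: 3 live cells, differs from original
Gen 4: 3 live cells, differs from original
Gen 5: 3 live cells, differs from original
Gen 6: 3 live cells, differs from original
Gen 7: 3 live cells, differs from original
Gen 8: 3 live cells, differs from original
Gen 9: 3 live cells, differs from original
Gen 10: 3 live cells, differs from original
Gen 11: 3 live cells, differs from original
Gen 12: 3 live cells, differs from original
No period found within 12 steps.

Answer: 0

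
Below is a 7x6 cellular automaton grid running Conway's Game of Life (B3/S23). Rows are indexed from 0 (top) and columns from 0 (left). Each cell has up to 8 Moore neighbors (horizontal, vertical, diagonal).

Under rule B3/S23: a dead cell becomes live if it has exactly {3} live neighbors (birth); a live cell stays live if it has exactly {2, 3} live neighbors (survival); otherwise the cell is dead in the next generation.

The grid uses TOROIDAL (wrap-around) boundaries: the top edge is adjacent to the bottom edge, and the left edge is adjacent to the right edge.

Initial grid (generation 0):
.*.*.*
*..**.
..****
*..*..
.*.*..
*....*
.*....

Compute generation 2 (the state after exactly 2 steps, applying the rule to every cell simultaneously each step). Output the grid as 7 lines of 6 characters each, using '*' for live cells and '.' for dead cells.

Answer: ...*.*
.....*
..*...
...**.
...**.
......
....**

Derivation:
Simulating step by step:
Generation 0 (given above): 17 live cells
Generation 1: 22 live cells
.*.*.*
**....
***...
**...*
.**.**
***...
.**.**
Generation 2: 10 live cells
(generation 2 grid is the final answer)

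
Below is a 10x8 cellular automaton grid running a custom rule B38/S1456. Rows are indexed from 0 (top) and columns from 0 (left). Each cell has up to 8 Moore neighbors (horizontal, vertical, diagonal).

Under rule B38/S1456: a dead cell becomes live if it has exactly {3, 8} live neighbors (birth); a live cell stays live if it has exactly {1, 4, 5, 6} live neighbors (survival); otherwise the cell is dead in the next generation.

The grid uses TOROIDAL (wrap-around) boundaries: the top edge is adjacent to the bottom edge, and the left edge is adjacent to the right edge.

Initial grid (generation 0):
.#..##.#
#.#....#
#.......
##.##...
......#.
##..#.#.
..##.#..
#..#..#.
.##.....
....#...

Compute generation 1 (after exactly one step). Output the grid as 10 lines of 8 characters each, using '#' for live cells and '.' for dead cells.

Simulating step by step:
Generation 0 (given above): 26 live cells
Generation 1: 30 live cells
(generation 1 grid is the final answer)

Answer: ...#..#.
#.#...#.
#.##....
...##..#
..###.#.
#.##...#
#.....#.
#...#.#.
...#....
####.#..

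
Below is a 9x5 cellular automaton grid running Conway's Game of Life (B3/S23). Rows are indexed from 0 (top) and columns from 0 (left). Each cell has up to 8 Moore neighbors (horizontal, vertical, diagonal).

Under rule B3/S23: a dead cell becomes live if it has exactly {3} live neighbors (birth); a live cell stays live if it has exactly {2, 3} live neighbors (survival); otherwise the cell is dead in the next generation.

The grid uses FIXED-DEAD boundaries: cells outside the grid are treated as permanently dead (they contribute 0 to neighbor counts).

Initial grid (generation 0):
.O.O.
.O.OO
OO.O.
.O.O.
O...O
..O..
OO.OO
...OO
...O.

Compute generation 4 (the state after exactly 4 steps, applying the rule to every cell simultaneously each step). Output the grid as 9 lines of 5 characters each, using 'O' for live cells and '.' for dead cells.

Answer: .OOO.
O..O.
..O..
OO...
.....
.OO..
....O
..O.O
...O.

Derivation:
Simulating step by step:
Generation 0 (given above): 20 live cells
Generation 1: 21 live cells
...OO
.O.OO
OO.O.
.O.OO
.OOO.
O.O.O
.O..O
.....
...OO
Generation 2: 15 live cells
..OOO
OO...
OO...
....O
O....
O...O
.O.O.
...OO
.....
Generation 3: 16 live cells
.OOO.
O..O.
OO...
OO...
.....
OO...
..OO.
..OOO
.....
Generation 4: 14 live cells
(generation 4 grid is the final answer)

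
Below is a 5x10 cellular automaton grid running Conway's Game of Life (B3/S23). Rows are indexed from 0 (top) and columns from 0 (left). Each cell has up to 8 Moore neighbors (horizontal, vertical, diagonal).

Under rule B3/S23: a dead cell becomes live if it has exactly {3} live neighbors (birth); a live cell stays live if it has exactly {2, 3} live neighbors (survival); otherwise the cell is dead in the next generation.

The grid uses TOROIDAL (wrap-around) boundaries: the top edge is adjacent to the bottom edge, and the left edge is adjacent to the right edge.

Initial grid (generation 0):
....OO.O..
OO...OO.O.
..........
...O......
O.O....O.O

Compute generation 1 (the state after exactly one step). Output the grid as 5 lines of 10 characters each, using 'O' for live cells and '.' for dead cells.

Simulating step by step:
Generation 0 (given above): 13 live cells
Generation 1: 11 live cells
(generation 1 grid is the final answer)

Answer: ....OO.O..
....OOOO..
..........
..........
...OO.O.O.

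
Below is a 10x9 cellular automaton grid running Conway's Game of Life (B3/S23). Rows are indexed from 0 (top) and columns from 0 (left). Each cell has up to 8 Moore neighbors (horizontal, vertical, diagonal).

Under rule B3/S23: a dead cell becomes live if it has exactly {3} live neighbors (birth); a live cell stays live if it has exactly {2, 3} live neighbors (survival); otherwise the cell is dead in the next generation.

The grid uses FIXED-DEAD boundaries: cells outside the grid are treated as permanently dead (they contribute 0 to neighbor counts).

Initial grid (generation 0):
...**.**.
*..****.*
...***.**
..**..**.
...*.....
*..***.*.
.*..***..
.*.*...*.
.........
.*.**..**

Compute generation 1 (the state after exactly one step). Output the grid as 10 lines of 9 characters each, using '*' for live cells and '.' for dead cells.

Answer: ...*..**.
..*.....*
........*
..*..****
.....*.*.
..**.....
**.....*.
..*.***..
...**..**
.........

Derivation:
Simulating step by step:
Generation 0 (given above): 37 live cells
Generation 1: 26 live cells
(generation 1 grid is the final answer)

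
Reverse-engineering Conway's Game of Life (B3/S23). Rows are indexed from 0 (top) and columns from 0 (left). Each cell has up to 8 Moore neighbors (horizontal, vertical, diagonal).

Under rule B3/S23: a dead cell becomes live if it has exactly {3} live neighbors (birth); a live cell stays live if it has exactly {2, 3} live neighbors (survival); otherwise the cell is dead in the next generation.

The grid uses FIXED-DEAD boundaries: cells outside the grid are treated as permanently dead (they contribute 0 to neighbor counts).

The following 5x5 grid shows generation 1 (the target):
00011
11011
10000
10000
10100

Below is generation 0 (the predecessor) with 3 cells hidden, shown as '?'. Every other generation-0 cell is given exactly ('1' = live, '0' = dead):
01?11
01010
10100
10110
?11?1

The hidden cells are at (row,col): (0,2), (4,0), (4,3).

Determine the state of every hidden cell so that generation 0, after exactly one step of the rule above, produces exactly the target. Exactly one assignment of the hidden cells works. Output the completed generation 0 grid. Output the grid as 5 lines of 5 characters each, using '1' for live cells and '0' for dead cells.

Hidden generation-0 cells (in order): (0,2), (4,0), (4,3).
A hidden cell only influences target cells in its own 3x3 neighborhood. Try each of the 2^3 = 8 assignments, step the completed generation 0 forward once under B3/S23, and compare with the target:
  (0,2)=0 (4,0)=0 (4,3)=0 -> step gives (4,0)='0' but target has '1' -> reject
  (0,2)=0 (4,0)=0 (4,3)=1 -> step gives (3,4)='1' but target has '0' -> reject
  (0,2)=0 (4,0)=1 (4,3)=0 -> step reproduces the target at every cell -> ACCEPT
  (0,2)=0 (4,0)=1 (4,3)=1 -> step gives (3,4)='1' but target has '0' -> reject
  (0,2)=1 (4,0)=0 (4,3)=0 -> step gives (0,1)='1' but target has '0' -> reject
  (0,2)=1 (4,0)=0 (4,3)=1 -> step gives (0,1)='1' but target has '0' -> reject
  (0,2)=1 (4,0)=1 (4,3)=0 -> step gives (0,1)='1' but target has '0' -> reject
  (0,2)=1 (4,0)=1 (4,3)=1 -> step gives (0,1)='1' but target has '0' -> reject
Unique solution: (0,2)=dead, (4,0)=live, (4,3)=dead.
Check: live-neighbor counts of every cell in the completed generation 0:
21422
33533
25442
37442
24341
Applying B3/S23 to generation 0 with these counts gives:
00011
11011
10000
10000
10100
which matches the target exactly.

Answer: 01011
01010
10100
10110
11101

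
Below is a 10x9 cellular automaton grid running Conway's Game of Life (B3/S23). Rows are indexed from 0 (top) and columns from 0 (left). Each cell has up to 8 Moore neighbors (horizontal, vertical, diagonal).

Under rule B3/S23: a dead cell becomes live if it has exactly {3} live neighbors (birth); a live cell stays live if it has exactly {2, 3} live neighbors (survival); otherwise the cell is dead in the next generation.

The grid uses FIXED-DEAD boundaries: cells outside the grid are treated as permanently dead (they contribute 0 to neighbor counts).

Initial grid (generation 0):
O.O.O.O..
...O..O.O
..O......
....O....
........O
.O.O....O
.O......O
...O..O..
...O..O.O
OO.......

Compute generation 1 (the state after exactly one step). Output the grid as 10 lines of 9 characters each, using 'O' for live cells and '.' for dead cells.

Answer: ...O.O.O.
.OOO.O.O.
...O.....
.........
.........
..O....OO
.......O.
..O......
..O....O.
.........

Derivation:
Simulating step by step:
Generation 0 (given above): 22 live cells
Generation 1: 16 live cells
(generation 1 grid is the final answer)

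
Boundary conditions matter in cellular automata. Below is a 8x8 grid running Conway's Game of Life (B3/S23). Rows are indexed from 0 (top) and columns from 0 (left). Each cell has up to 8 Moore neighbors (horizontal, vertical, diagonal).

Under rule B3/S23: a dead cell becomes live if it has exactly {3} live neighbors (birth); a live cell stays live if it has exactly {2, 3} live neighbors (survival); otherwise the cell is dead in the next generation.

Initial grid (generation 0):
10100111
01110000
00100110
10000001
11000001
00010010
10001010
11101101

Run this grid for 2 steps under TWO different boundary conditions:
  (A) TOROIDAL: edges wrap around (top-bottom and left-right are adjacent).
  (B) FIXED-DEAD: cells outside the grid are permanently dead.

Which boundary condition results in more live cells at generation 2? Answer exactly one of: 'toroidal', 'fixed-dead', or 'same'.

Under TOROIDAL boundary, generation 2:
00000100
11111110
11111001
11100010
00000110
11100010
00101011
01001000
Population = 30

Under FIXED-DEAD boundary, generation 2:
00111000
00001111
00111011
10100001
00000100
00100000
00100000
11111011
Population = 25

Comparison: toroidal=30, fixed-dead=25 -> toroidal

Answer: toroidal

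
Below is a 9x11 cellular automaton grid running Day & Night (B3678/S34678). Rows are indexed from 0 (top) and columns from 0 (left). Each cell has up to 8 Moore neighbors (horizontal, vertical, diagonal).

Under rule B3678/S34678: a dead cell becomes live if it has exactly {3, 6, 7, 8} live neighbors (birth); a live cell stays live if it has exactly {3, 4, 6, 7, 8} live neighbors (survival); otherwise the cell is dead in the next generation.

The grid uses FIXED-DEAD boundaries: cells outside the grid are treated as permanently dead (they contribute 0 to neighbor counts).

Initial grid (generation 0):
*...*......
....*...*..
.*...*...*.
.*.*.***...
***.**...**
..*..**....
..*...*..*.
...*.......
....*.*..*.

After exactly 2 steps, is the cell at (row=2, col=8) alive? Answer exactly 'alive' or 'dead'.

Simulating step by step:
Generation 0 (given above): 29 live cells
Generation 1: 25 live cells
...........
.....*.....
..*..*.**..
.*...**.***
.**.*.**...
..*.***..**
...*.*.....
.....*.....
...........
Generation 2: 24 live cells
...........
......*....
....**.**..
.*.***.***.
.**.**.*...
.**.*.**...
.....*.....
....*......
...........

Cell (2,8) at generation 2: 1 -> alive

Answer: alive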